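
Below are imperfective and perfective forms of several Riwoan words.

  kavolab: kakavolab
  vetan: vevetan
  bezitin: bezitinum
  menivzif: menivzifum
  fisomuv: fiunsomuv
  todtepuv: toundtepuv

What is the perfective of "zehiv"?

vetan and bezitin both end in -n yet inflect differently (vevetan, bezitinum), so the final letter is not what conditions the rule; the last vowel is.
"zehiv" has last vowel 'i'. The stems whose last vowel is 'i' (bezitin → bezitinum, menivzif → menivzifum) add -um.
The other patterns: stems whose last vowel is 'a' repeat the first consonant+vowel as a prefix; stems whose last vowel is 'u' insert -un- after the first vowel.
So zehiv → zehivum.

zehivum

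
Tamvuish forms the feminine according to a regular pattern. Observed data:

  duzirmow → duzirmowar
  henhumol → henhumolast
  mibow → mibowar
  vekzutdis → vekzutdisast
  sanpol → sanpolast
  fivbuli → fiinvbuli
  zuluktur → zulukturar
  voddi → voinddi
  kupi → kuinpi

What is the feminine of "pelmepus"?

vekzutdis and voddi both have last vowel 'i' yet inflect differently (vekzutdisast, voinddi), so the last vowel is not what conditions the rule; the final letter is.
"pelmepus" ends in -s. The one such stem in the data (vekzutdis → vekzutdisast) adds -ast, so the same rule applies.
The other patterns: stems ending in -i insert -in- after the first vowel; stems ending in -r or -w add -ar.
So pelmepus → pelmepusast.

pelmepusast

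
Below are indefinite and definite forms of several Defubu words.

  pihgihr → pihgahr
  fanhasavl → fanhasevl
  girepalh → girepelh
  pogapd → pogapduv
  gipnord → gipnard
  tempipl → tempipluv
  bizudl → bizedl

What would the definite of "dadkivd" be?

dadkevd

"dadkivd" has second-to-last letter 'v'. The one such stem in the data (fanhasavl → fanhasevl) changes the last vowel to 'e' (as do girepalh, bizudl), so the same rule applies.
The other patterns: stems whose second-to-last letter is 'h' or 'r' change the last vowel to 'a'; stems whose second-to-last letter is 'p' add -uv.
So dadkivd → dadkevd.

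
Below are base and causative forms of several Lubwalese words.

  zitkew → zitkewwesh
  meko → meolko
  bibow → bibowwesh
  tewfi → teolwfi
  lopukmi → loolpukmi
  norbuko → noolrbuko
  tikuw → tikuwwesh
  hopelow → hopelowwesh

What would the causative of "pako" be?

hopelow and meko both have last vowel 'o' yet inflect differently (hopelowwesh, meolko), so the last vowel is not what conditions the rule; the final letter is.
"pako" ends in -o. The stems ending in -o (meko → meolko, norbuko → noolrbuko) insert -ol- after the first vowel.
The other pattern: stems ending in -w double the final consonant and add -esh.
So pako → paolko.

paolko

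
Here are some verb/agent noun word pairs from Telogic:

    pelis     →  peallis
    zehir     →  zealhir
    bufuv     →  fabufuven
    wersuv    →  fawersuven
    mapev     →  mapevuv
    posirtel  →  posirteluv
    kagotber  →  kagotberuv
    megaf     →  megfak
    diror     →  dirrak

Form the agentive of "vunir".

bufuv and mapev both end in -v yet inflect differently (fabufuven, mapevuv), so the final letter is not what conditions the rule; the last vowel is.
"vunir" has last vowel 'i'. The stems whose last vowel is 'i' (pelis → peallis, zehir → zealhir) insert -al- after the first vowel.
The other patterns: stems whose last vowel is 'u' add fa- … -en around the stem; stems whose last vowel is 'e' add -uv; stems whose last vowel is 'a' or 'o' delete the last vowel and add -ak.
So vunir → vualnir.

vualnir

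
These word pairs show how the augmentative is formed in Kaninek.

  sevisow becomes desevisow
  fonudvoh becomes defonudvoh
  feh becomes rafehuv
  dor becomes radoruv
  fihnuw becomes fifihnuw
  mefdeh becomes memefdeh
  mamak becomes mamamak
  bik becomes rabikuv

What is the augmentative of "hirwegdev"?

dehirwegdev

feh and mefdeh both end in -h yet inflect differently (rafehuv, memefdeh), so the final letter is not what conditions the rule; the number of vowels is.
"hirwegdev" has 3 vowels. The stems with 3 vowels (fonudvoh → defonudvoh, sevisow → desevisow) add the prefix de-.
The other patterns: stems with 1 vowel add ra- … -uv around the stem; stems with 2 vowels repeat the first consonant+vowel as a prefix.
So hirwegdev → dehirwegdev.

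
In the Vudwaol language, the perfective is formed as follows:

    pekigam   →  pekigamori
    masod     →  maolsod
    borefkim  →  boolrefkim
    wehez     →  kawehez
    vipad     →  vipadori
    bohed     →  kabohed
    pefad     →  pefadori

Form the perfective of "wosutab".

wosutabori

bohed and pefad both end in -d yet inflect differently (kabohed, pefadori), so the final letter is not what conditions the rule; the last vowel is.
"wosutab" has last vowel 'a'. The stems whose last vowel is 'a' (pefad → pefadori, vipad → vipadori, pekigam → pekigamori) add -ori.
So wosutab → wosutabori.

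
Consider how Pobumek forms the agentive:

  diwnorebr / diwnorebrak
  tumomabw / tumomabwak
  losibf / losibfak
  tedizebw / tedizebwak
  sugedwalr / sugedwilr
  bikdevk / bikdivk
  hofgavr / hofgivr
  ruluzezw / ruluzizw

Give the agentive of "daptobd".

"daptobd" has second-to-last letter 'b'. The stems whose second-to-last letter is 'b' (diwnorebr → diwnorebrak, tumomabw → tumomabwak, losibf → losibfak) add -ak.
The other pattern: stems whose second-to-last letter is 'l', 'v' or 'z' change the last vowel to 'i'.
So daptobd → daptobdak.

daptobdak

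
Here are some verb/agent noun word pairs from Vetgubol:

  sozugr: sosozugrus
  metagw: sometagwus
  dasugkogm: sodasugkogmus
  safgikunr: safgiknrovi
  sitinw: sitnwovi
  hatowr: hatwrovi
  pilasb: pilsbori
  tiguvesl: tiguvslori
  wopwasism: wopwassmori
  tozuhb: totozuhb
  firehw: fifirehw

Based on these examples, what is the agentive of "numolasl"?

numolslori

sozugr and safgikunr both end in -r yet inflect differently (sosozugrus, safgiknrovi), so the final letter is not what conditions the rule; the second-to-last letter is.
"numolasl" has second-to-last letter 's'. The stems whose second-to-last letter is 's' (pilasb → pilsbori, tiguvesl → tiguvslori, wopwasism → wopwassmori) delete the last vowel and add -ori.
So numolasl → numolslori.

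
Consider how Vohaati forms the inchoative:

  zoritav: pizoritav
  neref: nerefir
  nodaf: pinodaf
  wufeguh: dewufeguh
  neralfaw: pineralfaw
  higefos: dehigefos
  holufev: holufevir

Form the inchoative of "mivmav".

pimivmav

holufev and zoritav both end in -v yet inflect differently (holufevir, pizoritav), so the final letter is not what conditions the rule; the last vowel is.
"mivmav" has last vowel 'a'. The stems whose last vowel is 'a' (neralfaw → pineralfaw, zoritav → pizoritav, nodaf → pinodaf) add the prefix pi-.
So mivmav → pimivmav.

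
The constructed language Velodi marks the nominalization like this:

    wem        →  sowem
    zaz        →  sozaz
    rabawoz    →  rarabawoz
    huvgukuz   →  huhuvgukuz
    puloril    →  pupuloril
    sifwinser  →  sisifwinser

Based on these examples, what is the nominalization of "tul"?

sotul

"tul" has 1 vowel. The stems with 1 vowel (wem → sowem, zaz → sozaz) add the prefix so-.
The other pattern: stems with 3 vowels repeat the first consonant+vowel as a prefix.
So tul → sotul.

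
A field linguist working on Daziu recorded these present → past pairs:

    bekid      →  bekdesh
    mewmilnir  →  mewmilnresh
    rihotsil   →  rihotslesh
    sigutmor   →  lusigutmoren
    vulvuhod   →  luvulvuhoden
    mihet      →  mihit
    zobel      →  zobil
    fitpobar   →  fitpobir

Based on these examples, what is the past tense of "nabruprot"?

"nabruprot" has last vowel 'o'. The stems whose last vowel is 'o' (sigutmor → lusigutmoren, vulvuhod → luvulvuhoden) add lu- … -en around the stem.
The other patterns: stems whose last vowel is 'i' delete the last vowel and add -esh; stems whose last vowel is 'a' or 'e' change the last vowel to 'i'.
So nabruprot → lunabruproten.

lunabruproten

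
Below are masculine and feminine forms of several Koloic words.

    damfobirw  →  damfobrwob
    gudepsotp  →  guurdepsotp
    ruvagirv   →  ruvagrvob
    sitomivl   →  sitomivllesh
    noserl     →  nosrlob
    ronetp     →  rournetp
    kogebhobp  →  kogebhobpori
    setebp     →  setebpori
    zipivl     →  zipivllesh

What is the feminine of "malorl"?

malrlob

noserl and zipivl both end in -l yet inflect differently (nosrlob, zipivllesh), so the final letter is not what conditions the rule; the second-to-last letter is.
"malorl" has second-to-last letter 'r'. The stems whose second-to-last letter is 'r' (ruvagirv → ruvagrvob, noserl → nosrlob, damfobirw → damfobrwob) delete the last vowel and add -ob.
The other patterns: stems whose second-to-last letter is 'b' add -ori; stems whose second-to-last letter is 'v' double the final consonant and add -esh; stems whose second-to-last letter is 't' insert -ur- after the first vowel.
So malorl → malrlob.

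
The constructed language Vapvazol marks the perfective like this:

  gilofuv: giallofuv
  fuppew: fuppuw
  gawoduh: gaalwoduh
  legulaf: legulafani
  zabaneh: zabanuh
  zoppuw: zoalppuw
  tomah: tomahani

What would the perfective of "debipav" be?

"debipav" has last vowel 'a'. The stems whose last vowel is 'a' (tomah → tomahani, legulaf → legulafani) add -ani.
The other patterns: stems whose last vowel is 'u' insert -al- after the first vowel; stems whose last vowel is 'e' change the last vowel to 'u'.
So debipav → debipavani.

debipavani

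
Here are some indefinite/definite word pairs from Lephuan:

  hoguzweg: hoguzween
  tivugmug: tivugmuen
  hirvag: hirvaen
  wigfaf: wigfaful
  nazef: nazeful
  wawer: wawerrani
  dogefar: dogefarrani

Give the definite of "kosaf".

"kosaf" ends in -f. The stems ending in -f (wigfaf → wigfaful, nazef → nazeful) add -ul.
The other patterns: stems ending in -g drop the final letter and add -en; stems ending in -r double the final consonant and add -ani.
So kosaf → kosaful.

kosaful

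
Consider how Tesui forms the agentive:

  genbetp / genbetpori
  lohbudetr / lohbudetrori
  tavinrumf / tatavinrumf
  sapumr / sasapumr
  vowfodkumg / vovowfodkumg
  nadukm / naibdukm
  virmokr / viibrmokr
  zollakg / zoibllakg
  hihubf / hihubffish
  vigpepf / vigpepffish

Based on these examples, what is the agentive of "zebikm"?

lohbudetr and sapumr both end in -r yet inflect differently (lohbudetrori, sasapumr), so the final letter is not what conditions the rule; the second-to-last letter is.
"zebikm" has second-to-last letter 'k'. The stems whose second-to-last letter is 'k' (nadukm → naibdukm, virmokr → viibrmokr, zollakg → zoibllakg) insert -ib- after the first vowel.
So zebikm → zeibbikm.

zeibbikm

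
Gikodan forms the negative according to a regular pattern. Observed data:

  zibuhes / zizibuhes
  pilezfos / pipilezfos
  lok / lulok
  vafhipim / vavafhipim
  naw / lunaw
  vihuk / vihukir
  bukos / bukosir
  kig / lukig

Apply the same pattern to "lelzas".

lelzasir

lok and vihuk both end in -k yet inflect differently (lulok, vihukir), so the final letter is not what conditions the rule; the number of vowels is.
"lelzas" has 2 vowels. The stems with 2 vowels (vihuk → vihukir, bukos → bukosir) add -ir.
So lelzas → lelzasir.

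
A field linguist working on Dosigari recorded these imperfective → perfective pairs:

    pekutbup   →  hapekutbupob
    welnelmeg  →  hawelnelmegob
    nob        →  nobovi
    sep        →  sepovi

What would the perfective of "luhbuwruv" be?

haluhbuwruvob

"luhbuwruv" has 3 vowels. The stems with 3 vowels (pekutbup → hapekutbupob, welnelmeg → hawelnelmegob) add ha- … -ob around the stem.
So luhbuwruv → haluhbuwruvob.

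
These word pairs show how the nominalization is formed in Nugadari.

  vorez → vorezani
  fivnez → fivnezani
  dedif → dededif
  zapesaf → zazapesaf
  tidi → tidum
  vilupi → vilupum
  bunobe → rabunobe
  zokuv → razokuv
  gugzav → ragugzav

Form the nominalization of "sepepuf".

sesepepuf

"sepepuf" ends in -f. The stems ending in -f (dedif → dededif, zapesaf → zazapesaf) repeat the first consonant+vowel as a prefix.
So sepepuf → sesepepuf.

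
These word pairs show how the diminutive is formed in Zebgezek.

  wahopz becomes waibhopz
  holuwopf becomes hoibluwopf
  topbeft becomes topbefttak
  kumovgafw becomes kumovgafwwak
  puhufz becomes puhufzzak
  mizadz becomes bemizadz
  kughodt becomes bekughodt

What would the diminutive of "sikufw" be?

sikufwwak

"sikufw" has second-to-last letter 'f'. The stems whose second-to-last letter is 'f' (topbeft → topbefttak, kumovgafw → kumovgafwwak, puhufz → puhufzzak) double the final consonant and add -ak.
The other patterns: stems whose second-to-last letter is 'p' insert -ib- after the first vowel; stems whose second-to-last letter is 'd' add the prefix be-.
So sikufw → sikufwwak.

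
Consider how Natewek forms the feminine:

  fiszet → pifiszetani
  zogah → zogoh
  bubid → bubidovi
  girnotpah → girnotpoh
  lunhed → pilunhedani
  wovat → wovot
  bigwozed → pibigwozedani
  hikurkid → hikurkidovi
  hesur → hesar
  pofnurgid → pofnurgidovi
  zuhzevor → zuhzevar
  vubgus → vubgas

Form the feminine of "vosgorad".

vosgorod

bigwozed and pofnurgid both end in -d yet inflect differently (pibigwozedani, pofnurgidovi), so the final letter is not what conditions the rule; the last vowel is.
"vosgorad" has last vowel 'a'. The stems whose last vowel is 'a' (girnotpah → girnotpoh, zogah → zogoh, wovat → wovot) change the last vowel to 'o'.
So vosgorad → vosgorod.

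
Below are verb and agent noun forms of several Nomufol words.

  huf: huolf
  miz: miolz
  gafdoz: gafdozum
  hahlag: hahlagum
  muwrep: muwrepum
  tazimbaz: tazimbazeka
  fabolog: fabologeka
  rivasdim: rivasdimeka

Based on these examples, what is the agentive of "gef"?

geolf

miz and gafdoz both end in -z yet inflect differently (miolz, gafdozum), so the final letter is not what conditions the rule; the number of vowels is.
"gef" has 1 vowel. The stems with 1 vowel (huf → huolf, miz → miolz) insert -ol- after the first vowel.
So gef → geolf.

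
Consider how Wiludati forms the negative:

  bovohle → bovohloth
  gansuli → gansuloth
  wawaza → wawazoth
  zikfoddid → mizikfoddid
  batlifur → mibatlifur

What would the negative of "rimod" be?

mirimod

gansuli and zikfoddid both have last vowel 'i' yet inflect differently (gansuloth, mizikfoddid), so the last vowel is not what conditions the rule; whether the stem ends in a vowel or a consonant is.
"rimod" ends in a consonant. The stems ending in a consonant (zikfoddid → mizikfoddid, batlifur → mibatlifur) add the prefix mi-.
The other pattern: stems ending in a vowel drop the final letter and add -oth.
So rimod → mirimod.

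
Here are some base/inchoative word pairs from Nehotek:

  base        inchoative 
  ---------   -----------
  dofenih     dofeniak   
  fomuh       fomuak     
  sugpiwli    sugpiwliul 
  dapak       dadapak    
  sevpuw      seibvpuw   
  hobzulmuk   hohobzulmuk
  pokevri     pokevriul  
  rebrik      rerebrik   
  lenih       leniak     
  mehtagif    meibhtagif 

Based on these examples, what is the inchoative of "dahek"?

dadahek

rebrik and dofenih both have last vowel 'i' yet inflect differently (rerebrik, dofeniak), so the last vowel is not what conditions the rule; the final letter is.
"dahek" ends in -k. The stems ending in -k (hobzulmuk → hohobzulmuk, dapak → dadapak, rebrik → rerebrik) repeat the first consonant+vowel as a prefix.
The other patterns: stems ending in -h drop the final letter and add -ak; stems ending in -i add -ul; stems ending in -f or -w insert -ib- after the first vowel.
So dahek → dadahek.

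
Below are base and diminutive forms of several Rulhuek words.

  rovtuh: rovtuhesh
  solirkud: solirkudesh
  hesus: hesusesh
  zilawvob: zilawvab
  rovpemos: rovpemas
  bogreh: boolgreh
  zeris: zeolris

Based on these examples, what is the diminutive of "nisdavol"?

hesus and rovpemos both end in -s yet inflect differently (hesusesh, rovpemas), so the final letter is not what conditions the rule; the last vowel is.
"nisdavol" has last vowel 'o'. The stems whose last vowel is 'o' (zilawvob → zilawvab, rovpemos → rovpemas) change the last vowel to 'a'.
The other patterns: stems whose last vowel is 'u' add -esh; stems whose last vowel is 'e' or 'i' insert -ol- after the first vowel.
So nisdavol → nisdaval.

nisdaval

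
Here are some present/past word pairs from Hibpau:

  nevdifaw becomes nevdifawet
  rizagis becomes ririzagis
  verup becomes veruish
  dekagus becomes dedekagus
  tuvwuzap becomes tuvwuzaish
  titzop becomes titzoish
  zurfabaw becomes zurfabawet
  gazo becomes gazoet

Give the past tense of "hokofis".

hohokofis

dekagus and verup both have last vowel 'u' yet inflect differently (dedekagus, veruish), so the last vowel is not what conditions the rule; the final letter is.
"hokofis" ends in -s. The stems ending in -s (dekagus → dedekagus, rizagis → ririzagis) repeat the first consonant+vowel as a prefix.
The other patterns: stems ending in -p drop the final letter and add -ish; stems ending in -o or -w add -et.
So hokofis → hohokofis.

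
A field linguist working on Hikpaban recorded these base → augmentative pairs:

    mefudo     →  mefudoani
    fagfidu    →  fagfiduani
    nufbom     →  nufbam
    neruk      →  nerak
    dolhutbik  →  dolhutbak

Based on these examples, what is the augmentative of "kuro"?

kuroani

neruk and fagfidu both have last vowel 'u' yet inflect differently (nerak, fagfiduani), so the last vowel is not what conditions the rule; whether the stem ends in a vowel or a consonant is.
"kuro" ends in a vowel. The stems ending in a vowel (fagfidu → fagfiduani, mefudo → mefudoani) add -ani.
The other pattern: stems ending in a consonant change the last vowel to 'a'.
So kuro → kuroani.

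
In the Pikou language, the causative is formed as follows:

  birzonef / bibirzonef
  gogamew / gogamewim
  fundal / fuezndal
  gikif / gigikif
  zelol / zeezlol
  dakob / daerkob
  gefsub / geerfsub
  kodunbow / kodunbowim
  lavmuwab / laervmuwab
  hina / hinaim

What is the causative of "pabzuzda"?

fundal and lavmuwab both have last vowel 'a' yet inflect differently (fuezndal, laervmuwab), so the last vowel is not what conditions the rule; the final letter is.
"pabzuzda" ends in -a. The one such stem in the data (hina → hinaim) adds -im, so the same rule applies.
So pabzuzda → pabzuzdaim.

pabzuzdaim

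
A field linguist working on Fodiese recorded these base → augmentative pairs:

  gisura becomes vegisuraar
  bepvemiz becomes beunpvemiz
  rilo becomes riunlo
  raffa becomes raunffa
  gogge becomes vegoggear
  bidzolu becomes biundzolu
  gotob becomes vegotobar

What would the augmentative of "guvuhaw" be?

gisura and raffa both end in -a yet inflect differently (vegisuraar, raunffa), so the final letter is not what conditions the rule; the first letter is.
"guvuhaw" begins with g-. The stems beginning with g- (gisura → vegisuraar, gotob → vegotobar, gogge → vegoggear) add ve- … -ar around the stem.
The other pattern: stems beginning with b- or r- insert -un- after the first vowel.
So guvuhaw → veguvuhawar.

veguvuhawar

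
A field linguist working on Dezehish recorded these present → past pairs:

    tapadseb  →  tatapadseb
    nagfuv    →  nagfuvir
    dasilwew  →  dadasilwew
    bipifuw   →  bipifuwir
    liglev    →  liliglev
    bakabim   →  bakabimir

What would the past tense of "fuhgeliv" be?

dasilwew and bipifuw both end in -w yet inflect differently (dadasilwew, bipifuwir), so the final letter is not what conditions the rule; the last vowel is.
"fuhgeliv" has last vowel 'i'. The one such stem in the data (bakabim → bakabimir) adds -ir, so the same rule applies.
So fuhgeliv → fuhgelivir.

fuhgelivir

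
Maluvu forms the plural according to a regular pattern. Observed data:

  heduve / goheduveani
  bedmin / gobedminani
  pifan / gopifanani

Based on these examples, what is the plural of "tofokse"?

Every pair shown (heduve → goheduveani, bedmin → gobedminani, pifan → gopifanani) follows the same rule: add go- … -ani around the stem.
So tofokse → gotofokseani.

gotofokseani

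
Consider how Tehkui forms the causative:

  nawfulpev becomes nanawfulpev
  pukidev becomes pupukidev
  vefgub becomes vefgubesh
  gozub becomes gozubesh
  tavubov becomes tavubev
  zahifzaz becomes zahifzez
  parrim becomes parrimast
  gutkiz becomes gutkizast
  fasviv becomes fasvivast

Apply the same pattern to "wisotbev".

nawfulpev and tavubov both end in -v yet inflect differently (nanawfulpev, tavubev), so the final letter is not what conditions the rule; the last vowel is.
"wisotbev" has last vowel 'e'. The stems whose last vowel is 'e' (nawfulpev → nanawfulpev, pukidev → pupukidev) repeat the first consonant+vowel as a prefix.
So wisotbev → wiwisotbev.

wiwisotbev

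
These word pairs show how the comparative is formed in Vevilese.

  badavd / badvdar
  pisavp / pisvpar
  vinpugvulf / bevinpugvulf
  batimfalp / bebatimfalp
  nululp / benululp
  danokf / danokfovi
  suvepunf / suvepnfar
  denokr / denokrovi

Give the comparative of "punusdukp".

vinpugvulf and danokf both end in -f yet inflect differently (bevinpugvulf, danokfovi), so the final letter is not what conditions the rule; the second-to-last letter is.
"punusdukp" has second-to-last letter 'k'. The stems whose second-to-last letter is 'k' (danokf → danokfovi, denokr → denokrovi) add -ovi.
The other patterns: stems whose second-to-last letter is 'l' add the prefix be-; stems whose second-to-last letter is 'n' or 'v' delete the last vowel and add -ar.
So punusdukp → punusdukpovi.

punusdukpovi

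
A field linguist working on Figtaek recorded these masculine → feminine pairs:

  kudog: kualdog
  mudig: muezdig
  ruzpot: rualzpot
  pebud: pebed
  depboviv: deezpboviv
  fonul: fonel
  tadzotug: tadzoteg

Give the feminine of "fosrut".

kudog and tadzotug both end in -g yet inflect differently (kualdog, tadzoteg), so the final letter is not what conditions the rule; the last vowel is.
"fosrut" has last vowel 'u'. The stems whose last vowel is 'u' (tadzotug → tadzoteg, fonul → fonel, pebud → pebed) change the last vowel to 'e'.
So fosrut → fosret.

fosret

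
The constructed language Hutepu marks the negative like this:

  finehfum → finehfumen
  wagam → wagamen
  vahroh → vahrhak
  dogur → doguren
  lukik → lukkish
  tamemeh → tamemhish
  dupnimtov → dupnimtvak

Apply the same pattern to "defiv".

defvish

"defiv" has last vowel 'i'. The one such stem in the data (lukik → lukkish) deletes the last vowel and adds -ish (as does tamemeh), so the same rule applies.
The other patterns: stems whose last vowel is 'o' delete the last vowel and add -ak; stems whose last vowel is 'a' or 'u' add -en.
So defiv → defvish.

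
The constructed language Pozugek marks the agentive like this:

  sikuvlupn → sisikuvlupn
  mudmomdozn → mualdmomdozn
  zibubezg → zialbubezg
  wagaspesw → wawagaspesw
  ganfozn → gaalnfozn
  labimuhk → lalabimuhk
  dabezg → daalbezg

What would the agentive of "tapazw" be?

mudmomdozn and sikuvlupn both end in -n yet inflect differently (mualdmomdozn, sisikuvlupn), so the final letter is not what conditions the rule; the second-to-last letter is.
"tapazw" has second-to-last letter 'z'. The stems whose second-to-last letter is 'z' (mudmomdozn → mualdmomdozn, dabezg → daalbezg, zibubezg → zialbubezg) insert -al- after the first vowel.
The other pattern: stems whose second-to-last letter is 'h', 'p' or 's' repeat the first consonant+vowel as a prefix.
So tapazw → taalpazw.

taalpazw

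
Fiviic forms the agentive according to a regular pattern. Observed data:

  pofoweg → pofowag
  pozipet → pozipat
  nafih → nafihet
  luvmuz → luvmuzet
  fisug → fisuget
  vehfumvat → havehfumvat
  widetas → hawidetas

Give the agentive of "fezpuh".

fezpuhet

pofoweg and fisug both end in -g yet inflect differently (pofowag, fisuget), so the final letter is not what conditions the rule; the last vowel is.
"fezpuh" has last vowel 'u'. The stems whose last vowel is 'u' (luvmuz → luvmuzet, fisug → fisuget) add -et.
So fezpuh → fezpuhet.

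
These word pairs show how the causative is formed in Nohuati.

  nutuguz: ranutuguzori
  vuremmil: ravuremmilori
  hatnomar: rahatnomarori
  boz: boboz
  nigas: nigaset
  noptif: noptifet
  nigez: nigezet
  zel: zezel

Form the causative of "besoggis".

boz and nigez both end in -z yet inflect differently (boboz, nigezet), so the final letter is not what conditions the rule; the number of vowels is.
"besoggis" has 3 vowels. The stems with 3 vowels (nutuguz → ranutuguzori, vuremmil → ravuremmilori, hatnomar → rahatnomarori) add ra- … -ori around the stem.
So besoggis → rabesoggisori.

rabesoggisori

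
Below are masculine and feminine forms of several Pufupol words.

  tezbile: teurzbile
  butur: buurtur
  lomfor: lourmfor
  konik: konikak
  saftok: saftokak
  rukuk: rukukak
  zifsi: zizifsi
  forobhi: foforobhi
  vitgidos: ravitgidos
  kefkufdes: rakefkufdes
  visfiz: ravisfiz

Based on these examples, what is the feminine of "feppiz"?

rafeppiz

lomfor and saftok both have last vowel 'o' yet inflect differently (lourmfor, saftokak), so the last vowel is not what conditions the rule; the final letter is.
"feppiz" ends in -z. The one such stem in the data (visfiz → ravisfiz) adds the prefix ra-, so the same rule applies.
So feppiz → rafeppiz.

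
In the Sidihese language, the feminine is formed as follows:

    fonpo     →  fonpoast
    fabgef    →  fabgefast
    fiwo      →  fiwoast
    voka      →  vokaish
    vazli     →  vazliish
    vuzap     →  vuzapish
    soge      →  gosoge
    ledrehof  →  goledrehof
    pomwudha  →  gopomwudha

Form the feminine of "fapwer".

fapwerast

fabgef and ledrehof both end in -f yet inflect differently (fabgefast, goledrehof), so the final letter is not what conditions the rule; the first letter is.
"fapwer" begins with f-. The stems beginning with f- (fonpo → fonpoast, fabgef → fabgefast, fiwo → fiwoast) add -ast.
The other patterns: stems beginning with v- add -ish; stems beginning with l-, p- or s- add the prefix go-.
So fapwer → fapwerast.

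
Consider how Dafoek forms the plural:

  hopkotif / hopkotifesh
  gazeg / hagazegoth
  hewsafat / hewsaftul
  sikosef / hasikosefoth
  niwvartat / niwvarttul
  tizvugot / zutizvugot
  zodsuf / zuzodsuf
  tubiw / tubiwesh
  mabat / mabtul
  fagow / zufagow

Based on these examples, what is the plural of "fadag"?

fadgul

niwvartat and tizvugot both end in -t yet inflect differently (niwvarttul, zutizvugot), so the final letter is not what conditions the rule; the last vowel is.
"fadag" has last vowel 'a'. The stems whose last vowel is 'a' (niwvartat → niwvarttul, hewsafat → hewsaftul, mabat → mabtul) delete the last vowel and add -ul.
The other patterns: stems whose last vowel is 'e' add ha- … -oth around the stem; stems whose last vowel is 'o' or 'u' add the prefix zu-; stems whose last vowel is 'i' add -esh.
So fadag → fadgul.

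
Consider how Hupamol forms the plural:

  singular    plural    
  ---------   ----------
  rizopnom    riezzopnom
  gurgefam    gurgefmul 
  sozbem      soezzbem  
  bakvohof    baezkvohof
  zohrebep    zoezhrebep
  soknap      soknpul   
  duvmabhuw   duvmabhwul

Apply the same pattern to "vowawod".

voezwawod

"vowawod" has last vowel 'o'. The stems whose last vowel is 'o' (rizopnom → riezzopnom, bakvohof → baezkvohof) insert -ez- after the first vowel.
So vowawod → voezwawod.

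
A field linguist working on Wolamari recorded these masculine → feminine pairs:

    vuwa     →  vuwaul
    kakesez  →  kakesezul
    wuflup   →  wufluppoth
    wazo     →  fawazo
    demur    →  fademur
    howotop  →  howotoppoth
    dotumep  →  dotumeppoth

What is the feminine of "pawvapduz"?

wazo and howotop both have last vowel 'o' yet inflect differently (fawazo, howotoppoth), so the last vowel is not what conditions the rule; the final letter is.
"pawvapduz" ends in -z. The one such stem in the data (kakesez → kakesezul) adds -ul, so the same rule applies.
The other patterns: stems ending in -o or -r add the prefix fa-; stems ending in -p double the final consonant and add -oth.
So pawvapduz → pawvapduzul.

pawvapduzul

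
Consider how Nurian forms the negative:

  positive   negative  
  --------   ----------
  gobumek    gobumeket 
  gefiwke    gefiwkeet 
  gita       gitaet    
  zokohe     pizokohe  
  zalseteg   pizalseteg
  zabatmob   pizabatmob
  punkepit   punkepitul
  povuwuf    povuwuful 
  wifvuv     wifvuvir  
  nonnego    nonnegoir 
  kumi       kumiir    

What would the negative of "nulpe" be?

nulpeir

gefiwke and zokohe both end in -e yet inflect differently (gefiwkeet, pizokohe), so the final letter is not what conditions the rule; the first letter is.
"nulpe" begins with n-. The one such stem in the data (nonnego → nonnegoir) adds -ir, so the same rule applies.
The other patterns: stems beginning with g- add -et; stems beginning with z- add the prefix pi-; stems beginning with p- add -ul.
So nulpe → nulpeir.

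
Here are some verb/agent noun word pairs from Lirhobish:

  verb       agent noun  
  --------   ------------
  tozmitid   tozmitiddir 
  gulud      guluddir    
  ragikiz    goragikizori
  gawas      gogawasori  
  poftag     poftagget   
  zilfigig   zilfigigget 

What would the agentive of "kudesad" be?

tozmitid and zilfigig both have last vowel 'i' yet inflect differently (tozmitiddir, zilfigigget), so the last vowel is not what conditions the rule; the final letter is.
"kudesad" ends in -d. The stems ending in -d (tozmitid → tozmitiddir, gulud → guluddir) double the final consonant and add -ir.
So kudesad → kudesaddir.

kudesaddir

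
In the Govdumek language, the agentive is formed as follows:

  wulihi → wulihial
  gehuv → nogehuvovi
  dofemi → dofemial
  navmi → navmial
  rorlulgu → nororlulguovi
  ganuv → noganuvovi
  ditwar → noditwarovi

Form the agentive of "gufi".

"gufi" ends in -i. The stems ending in -i (navmi → navmial, wulihi → wulihial, dofemi → dofemial) add -al.
The other pattern: stems ending in -r, -u or -v add no- … -ovi around the stem.
So gufi → gufial.

gufial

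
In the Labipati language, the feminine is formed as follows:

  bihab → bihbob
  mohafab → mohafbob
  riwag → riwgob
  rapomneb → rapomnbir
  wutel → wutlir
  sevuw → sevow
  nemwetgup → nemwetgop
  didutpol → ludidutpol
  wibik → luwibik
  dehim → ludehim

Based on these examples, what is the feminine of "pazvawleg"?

pazvawlgir

"pazvawleg" has last vowel 'e'. The stems whose last vowel is 'e' (rapomneb → rapomnbir, wutel → wutlir) delete the last vowel and add -ir.
The other patterns: stems whose last vowel is 'a' delete the last vowel and add -ob; stems whose last vowel is 'u' change the last vowel to 'o'; stems whose last vowel is 'i' or 'o' add the prefix lu-.
So pazvawleg → pazvawlgir.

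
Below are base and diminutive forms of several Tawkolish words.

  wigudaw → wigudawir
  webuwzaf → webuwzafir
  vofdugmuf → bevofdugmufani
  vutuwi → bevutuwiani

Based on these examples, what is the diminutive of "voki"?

webuwzaf and vofdugmuf both end in -f yet inflect differently (webuwzafir, bevofdugmufani), so the final letter is not what conditions the rule; the first letter is.
"voki" begins with v-. The stems beginning with v- (vofdugmuf → bevofdugmufani, vutuwi → bevutuwiani) add be- … -ani around the stem.
The other pattern: stems beginning with w- add -ir.
So voki → bevokiani.

bevokiani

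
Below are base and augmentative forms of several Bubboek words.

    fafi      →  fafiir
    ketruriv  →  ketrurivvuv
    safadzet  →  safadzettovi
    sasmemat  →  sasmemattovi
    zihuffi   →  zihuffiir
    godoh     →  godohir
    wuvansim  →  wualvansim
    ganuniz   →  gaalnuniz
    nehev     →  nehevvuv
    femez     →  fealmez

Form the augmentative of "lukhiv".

lukhivvuv

"lukhiv" ends in -v. The stems ending in -v (ketruriv → ketrurivvuv, nehev → nehevvuv) double the final consonant and add -uv.
So lukhiv → lukhivvuv.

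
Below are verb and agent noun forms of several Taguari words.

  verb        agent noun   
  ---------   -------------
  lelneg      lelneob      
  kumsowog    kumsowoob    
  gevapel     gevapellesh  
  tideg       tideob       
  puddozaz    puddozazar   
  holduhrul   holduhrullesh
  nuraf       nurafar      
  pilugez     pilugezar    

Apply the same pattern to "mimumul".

gevapel and lelneg both have last vowel 'e' yet inflect differently (gevapellesh, lelneob), so the last vowel is not what conditions the rule; the final letter is.
"mimumul" ends in -l. The stems ending in -l (gevapel → gevapellesh, holduhrul → holduhrullesh) double the final consonant and add -esh.
The other patterns: stems ending in -g drop the final letter and add -ob; stems ending in -f or -z add -ar.
So mimumul → mimumullesh.

mimumullesh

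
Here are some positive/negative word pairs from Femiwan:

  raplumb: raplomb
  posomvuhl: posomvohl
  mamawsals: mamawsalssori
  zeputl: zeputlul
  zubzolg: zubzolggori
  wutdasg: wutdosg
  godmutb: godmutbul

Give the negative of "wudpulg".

wudpulggori

godmutb and raplumb both end in -b yet inflect differently (godmutbul, raplomb), so the final letter is not what conditions the rule; the second-to-last letter is.
"wudpulg" has second-to-last letter 'l'. The stems whose second-to-last letter is 'l' (mamawsals → mamawsalssori, zubzolg → zubzolggori) double the final consonant and add -ori.
So wudpulg → wudpulggori.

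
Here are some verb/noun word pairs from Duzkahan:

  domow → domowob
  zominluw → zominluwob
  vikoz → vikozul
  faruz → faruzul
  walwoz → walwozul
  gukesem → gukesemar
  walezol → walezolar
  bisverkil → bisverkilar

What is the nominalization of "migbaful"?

migbafular

domow and vikoz both have last vowel 'o' yet inflect differently (domowob, vikozul), so the last vowel is not what conditions the rule; the final letter is.
"migbaful" ends in -l. The stems ending in -l (walezol → walezolar, bisverkil → bisverkilar) add -ar.
So migbaful → migbafular.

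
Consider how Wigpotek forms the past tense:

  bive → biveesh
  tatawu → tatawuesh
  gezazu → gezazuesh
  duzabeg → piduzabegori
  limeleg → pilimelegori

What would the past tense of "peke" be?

pekeesh

"peke" ends in -e. The one such stem in the data (bive → biveesh) adds -esh, so the same rule applies.
The other pattern: stems ending in -g add pi- … -ori around the stem.
So peke → pekeesh.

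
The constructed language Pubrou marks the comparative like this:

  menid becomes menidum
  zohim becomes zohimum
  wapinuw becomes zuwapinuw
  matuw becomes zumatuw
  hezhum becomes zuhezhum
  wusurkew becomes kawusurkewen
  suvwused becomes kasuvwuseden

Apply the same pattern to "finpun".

zufinpun

zohim and hezhum both end in -m yet inflect differently (zohimum, zuhezhum), so the final letter is not what conditions the rule; the last vowel is.
"finpun" has last vowel 'u'. The stems whose last vowel is 'u' (wapinuw → zuwapinuw, matuw → zumatuw, hezhum → zuhezhum) add the prefix zu-.
The other patterns: stems whose last vowel is 'i' add -um; stems whose last vowel is 'e' add ka- … -en around the stem.
So finpun → zufinpun.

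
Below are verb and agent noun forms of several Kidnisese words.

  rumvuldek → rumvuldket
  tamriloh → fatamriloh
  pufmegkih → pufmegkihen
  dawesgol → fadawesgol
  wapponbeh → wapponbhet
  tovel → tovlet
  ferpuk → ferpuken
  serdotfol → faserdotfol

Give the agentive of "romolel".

tamriloh and wapponbeh both end in -h yet inflect differently (fatamriloh, wapponbhet), so the final letter is not what conditions the rule; the last vowel is.
"romolel" has last vowel 'e'. The stems whose last vowel is 'e' (wapponbeh → wapponbhet, rumvuldek → rumvuldket, tovel → tovlet) delete the last vowel and add -et.
The other patterns: stems whose last vowel is 'o' add the prefix fa-; stems whose last vowel is 'i' or 'u' add -en.
So romolel → romollet.

romollet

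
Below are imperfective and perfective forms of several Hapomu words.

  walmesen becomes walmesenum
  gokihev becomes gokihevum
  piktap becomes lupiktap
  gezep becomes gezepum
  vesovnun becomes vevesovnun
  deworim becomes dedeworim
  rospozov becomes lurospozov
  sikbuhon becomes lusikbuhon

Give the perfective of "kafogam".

vesovnun and walmesen both end in -n yet inflect differently (vevesovnun, walmesenum), so the final letter is not what conditions the rule; the last vowel is.
"kafogam" has last vowel 'a'. The one such stem in the data (piktap → lupiktap) adds the prefix lu-, so the same rule applies.
So kafogam → lukafogam.

lukafogam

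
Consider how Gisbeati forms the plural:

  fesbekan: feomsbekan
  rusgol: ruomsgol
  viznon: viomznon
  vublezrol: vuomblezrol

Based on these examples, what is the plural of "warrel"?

Every pair shown (fesbekan → feomsbekan, rusgol → ruomsgol, viznon → viomznon, …) follows the same rule: insert -om- after the first vowel.
So warrel → waomrrel.

waomrrel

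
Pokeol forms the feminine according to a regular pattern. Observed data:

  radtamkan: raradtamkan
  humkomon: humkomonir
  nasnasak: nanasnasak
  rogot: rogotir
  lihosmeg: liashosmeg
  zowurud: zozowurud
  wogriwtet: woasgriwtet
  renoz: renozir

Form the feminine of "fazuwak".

wogriwtet and rogot both end in -t yet inflect differently (woasgriwtet, rogotir), so the final letter is not what conditions the rule; the last vowel is.
"fazuwak" has last vowel 'a'. The stems whose last vowel is 'a' (radtamkan → raradtamkan, nasnasak → nanasnasak) repeat the first consonant+vowel as a prefix.
So fazuwak → fafazuwak.

fafazuwak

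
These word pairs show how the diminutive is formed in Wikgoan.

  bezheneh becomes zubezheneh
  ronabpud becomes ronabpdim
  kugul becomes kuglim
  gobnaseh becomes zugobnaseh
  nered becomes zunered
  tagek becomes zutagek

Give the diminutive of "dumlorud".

dumlordim

"dumlorud" has last vowel 'u'. The stems whose last vowel is 'u' (kugul → kuglim, ronabpud → ronabpdim) delete the last vowel and add -im.
So dumlorud → dumlordim.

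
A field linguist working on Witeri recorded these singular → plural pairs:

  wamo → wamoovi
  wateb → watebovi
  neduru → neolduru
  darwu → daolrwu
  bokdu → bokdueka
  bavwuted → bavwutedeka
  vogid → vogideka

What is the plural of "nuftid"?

nuolftid

"nuftid" begins with n-. The one such stem in the data (neduru → neolduru) inserts -ol- after the first vowel (as does darwu), so the same rule applies.
So nuftid → nuolftid.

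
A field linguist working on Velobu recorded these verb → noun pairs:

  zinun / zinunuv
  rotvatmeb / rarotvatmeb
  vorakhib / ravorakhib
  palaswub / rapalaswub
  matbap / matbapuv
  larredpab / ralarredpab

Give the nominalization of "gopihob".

ragopihob

"gopihob" ends in -b. The stems ending in -b (vorakhib → ravorakhib, palaswub → rapalaswub, rotvatmeb → rarotvatmeb) add the prefix ra-.
So gopihob → ragopihob.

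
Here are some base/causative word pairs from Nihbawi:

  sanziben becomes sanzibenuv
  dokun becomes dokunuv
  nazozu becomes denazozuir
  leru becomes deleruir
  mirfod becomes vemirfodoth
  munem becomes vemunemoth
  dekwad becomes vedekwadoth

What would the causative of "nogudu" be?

dokun and nazozu both have last vowel 'u' yet inflect differently (dokunuv, denazozuir), so the last vowel is not what conditions the rule; the final letter is.
"nogudu" ends in -u. The stems ending in -u (nazozu → denazozuir, leru → deleruir) add de- … -ir around the stem.
The other patterns: stems ending in -n add -uv; stems ending in -d or -m add ve- … -oth around the stem.
So nogudu → denoguduir.

denoguduir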